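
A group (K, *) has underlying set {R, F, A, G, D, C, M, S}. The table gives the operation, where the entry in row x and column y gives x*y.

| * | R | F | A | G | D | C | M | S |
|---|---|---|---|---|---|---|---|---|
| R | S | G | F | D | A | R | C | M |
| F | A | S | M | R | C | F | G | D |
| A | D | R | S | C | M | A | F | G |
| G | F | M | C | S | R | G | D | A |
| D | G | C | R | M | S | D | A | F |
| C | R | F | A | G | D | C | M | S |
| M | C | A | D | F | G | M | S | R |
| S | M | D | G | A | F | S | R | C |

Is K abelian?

No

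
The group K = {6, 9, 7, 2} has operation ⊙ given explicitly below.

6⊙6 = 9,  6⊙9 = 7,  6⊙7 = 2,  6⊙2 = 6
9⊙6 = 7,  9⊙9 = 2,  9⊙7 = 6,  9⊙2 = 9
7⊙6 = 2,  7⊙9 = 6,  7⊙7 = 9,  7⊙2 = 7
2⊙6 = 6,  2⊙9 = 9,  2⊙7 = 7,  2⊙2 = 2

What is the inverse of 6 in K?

First locate the identity: row 2 matches the header, so 2 is the identity.
Scan row 6 for 2: 6 ⊙ 7 = 2. Hence 6^(-1) = 7.

7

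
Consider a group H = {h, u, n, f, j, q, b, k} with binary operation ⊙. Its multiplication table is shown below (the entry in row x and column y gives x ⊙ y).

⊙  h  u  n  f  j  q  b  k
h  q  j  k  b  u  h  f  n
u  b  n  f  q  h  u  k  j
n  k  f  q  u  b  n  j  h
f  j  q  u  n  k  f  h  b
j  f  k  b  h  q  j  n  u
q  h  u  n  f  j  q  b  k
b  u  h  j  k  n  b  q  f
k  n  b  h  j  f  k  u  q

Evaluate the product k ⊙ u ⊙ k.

k ⊙ u = b
b ⊙ k = f

f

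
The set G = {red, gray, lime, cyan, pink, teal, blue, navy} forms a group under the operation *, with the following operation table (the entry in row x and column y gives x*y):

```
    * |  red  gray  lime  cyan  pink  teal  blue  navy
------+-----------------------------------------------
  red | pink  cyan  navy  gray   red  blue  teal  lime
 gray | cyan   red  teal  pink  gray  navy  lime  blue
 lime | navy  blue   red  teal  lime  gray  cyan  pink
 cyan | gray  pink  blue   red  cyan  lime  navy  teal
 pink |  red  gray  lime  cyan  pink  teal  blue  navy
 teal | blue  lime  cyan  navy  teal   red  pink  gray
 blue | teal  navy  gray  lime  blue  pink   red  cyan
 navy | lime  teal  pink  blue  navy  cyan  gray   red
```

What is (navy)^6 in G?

navy^1 = navy
navy^2 = navy*navy = red
navy^3 = red*navy = lime
navy^4 = lime*navy = pink
navy^5 = pink*navy = navy
navy^6 = navy*navy = red

red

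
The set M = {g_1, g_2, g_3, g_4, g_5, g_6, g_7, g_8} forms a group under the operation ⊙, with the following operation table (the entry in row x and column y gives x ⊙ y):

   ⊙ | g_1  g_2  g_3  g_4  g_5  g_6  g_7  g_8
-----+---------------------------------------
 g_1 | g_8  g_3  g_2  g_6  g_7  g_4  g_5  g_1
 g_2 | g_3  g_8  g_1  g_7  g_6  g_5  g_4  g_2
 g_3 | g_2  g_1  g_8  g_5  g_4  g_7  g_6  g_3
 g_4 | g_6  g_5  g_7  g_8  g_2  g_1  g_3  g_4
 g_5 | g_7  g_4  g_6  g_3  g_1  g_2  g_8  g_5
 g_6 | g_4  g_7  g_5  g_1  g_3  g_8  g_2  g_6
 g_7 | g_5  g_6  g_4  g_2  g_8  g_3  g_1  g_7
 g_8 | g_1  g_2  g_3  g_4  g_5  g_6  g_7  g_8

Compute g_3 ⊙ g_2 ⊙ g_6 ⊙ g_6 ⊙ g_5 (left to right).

g_3 ⊙ g_2 = g_1
g_1 ⊙ g_6 = g_4
g_4 ⊙ g_6 = g_1
g_1 ⊙ g_5 = g_7

g_7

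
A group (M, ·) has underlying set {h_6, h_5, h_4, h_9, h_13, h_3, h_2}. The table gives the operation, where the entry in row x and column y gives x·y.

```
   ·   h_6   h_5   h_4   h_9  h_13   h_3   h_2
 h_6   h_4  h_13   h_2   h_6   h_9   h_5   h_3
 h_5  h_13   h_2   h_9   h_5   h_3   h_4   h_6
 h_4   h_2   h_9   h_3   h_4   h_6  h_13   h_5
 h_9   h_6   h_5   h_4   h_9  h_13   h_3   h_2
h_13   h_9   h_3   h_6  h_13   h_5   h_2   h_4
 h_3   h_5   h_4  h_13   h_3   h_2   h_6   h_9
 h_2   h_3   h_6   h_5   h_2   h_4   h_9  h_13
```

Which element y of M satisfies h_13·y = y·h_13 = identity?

h_6

First locate the identity: row h_9 matches the header, so h_9 is the identity.
Scan row h_13 for h_9: h_13·h_6 = h_9. Hence h_13^(-1) = h_6.
(Structurally, M here is isomorphic to the cyclic group Z_7.)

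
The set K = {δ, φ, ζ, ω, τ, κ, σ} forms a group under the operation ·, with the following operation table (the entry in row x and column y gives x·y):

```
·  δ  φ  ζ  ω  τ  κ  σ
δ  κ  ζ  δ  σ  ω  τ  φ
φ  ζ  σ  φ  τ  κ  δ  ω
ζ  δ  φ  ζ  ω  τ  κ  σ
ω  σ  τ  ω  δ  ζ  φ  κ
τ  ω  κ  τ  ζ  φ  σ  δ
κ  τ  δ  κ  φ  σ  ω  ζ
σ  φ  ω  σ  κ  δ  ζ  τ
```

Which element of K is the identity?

The identity e satisfies e·x = x for all x, so its row in the table reproduces the column headers.
Row ζ reads: δ, φ, ζ, ω, τ, κ, σ — exactly the header order. So ζ is the identity.
(Structurally, K here is isomorphic to the cyclic group Z_7.)

ζ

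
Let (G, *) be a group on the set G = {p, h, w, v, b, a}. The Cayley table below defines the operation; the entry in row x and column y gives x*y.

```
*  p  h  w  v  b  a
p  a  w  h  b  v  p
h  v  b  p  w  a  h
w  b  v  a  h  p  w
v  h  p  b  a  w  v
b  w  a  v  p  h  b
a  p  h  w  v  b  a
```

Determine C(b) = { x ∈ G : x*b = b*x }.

Compare row b with column b entry by entry.
h*b = a = b*h, so h commutes with b.
p*b = v but b*p = w, so p does not.
Collecting the elements that commute with b: C(b) = {a, b, h}.
(Structurally, G here is isomorphic to the symmetric group S_3.)

{a, b, h}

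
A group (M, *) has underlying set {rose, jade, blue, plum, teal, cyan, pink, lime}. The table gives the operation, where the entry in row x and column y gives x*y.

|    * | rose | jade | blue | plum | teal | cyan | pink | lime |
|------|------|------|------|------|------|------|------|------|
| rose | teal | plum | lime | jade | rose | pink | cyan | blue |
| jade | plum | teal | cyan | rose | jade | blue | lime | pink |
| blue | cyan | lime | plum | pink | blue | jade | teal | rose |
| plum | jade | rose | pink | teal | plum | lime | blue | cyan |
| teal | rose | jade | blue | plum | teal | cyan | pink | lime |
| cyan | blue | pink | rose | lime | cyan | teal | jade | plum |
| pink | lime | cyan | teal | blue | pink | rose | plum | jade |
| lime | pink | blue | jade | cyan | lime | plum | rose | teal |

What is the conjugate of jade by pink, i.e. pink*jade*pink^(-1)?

The identity is teal. In row pink, the entry teal sits in column blue, so pink^(-1) = blue.
pink*jade = cyan
cyan*blue = rose
(Structurally, M here is isomorphic to the dihedral group D_4.)

rose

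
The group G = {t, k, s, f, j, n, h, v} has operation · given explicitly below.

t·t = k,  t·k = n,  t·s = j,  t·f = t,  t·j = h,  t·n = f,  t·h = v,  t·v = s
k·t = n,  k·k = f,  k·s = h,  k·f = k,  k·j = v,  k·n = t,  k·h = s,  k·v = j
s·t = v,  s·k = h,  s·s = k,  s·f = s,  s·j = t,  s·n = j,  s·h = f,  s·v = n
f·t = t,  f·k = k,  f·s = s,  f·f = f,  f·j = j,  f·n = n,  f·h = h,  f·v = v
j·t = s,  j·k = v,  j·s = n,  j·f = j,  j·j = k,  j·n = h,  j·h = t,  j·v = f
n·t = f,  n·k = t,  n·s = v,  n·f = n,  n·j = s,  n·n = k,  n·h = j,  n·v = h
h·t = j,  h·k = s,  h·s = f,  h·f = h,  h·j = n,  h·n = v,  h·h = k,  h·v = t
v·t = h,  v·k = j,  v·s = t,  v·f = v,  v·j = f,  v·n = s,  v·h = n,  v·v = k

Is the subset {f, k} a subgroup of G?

Yes

{f, k} contains the identity f.
Checking products: every product of two elements of {f, k} (read from the table) lies in {f, k}, so the set is closed.
In a finite group, a nonempty closed subset is a subgroup. So {f, k} ≤ G.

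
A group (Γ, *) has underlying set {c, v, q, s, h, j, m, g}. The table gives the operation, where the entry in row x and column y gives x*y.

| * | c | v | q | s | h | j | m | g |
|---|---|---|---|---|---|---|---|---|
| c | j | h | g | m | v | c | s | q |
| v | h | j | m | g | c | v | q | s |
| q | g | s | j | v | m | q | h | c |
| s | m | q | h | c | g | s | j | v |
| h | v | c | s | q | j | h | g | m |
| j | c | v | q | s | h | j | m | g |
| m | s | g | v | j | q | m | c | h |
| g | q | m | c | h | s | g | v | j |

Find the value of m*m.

c

Read row m, column m: m*m = c.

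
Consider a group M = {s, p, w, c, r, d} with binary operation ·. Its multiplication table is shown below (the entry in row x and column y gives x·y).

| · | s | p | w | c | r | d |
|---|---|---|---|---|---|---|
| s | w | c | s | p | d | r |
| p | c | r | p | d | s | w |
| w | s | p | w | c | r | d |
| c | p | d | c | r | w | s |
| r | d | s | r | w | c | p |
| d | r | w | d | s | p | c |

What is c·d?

Read row c, column d: c·d = s.

s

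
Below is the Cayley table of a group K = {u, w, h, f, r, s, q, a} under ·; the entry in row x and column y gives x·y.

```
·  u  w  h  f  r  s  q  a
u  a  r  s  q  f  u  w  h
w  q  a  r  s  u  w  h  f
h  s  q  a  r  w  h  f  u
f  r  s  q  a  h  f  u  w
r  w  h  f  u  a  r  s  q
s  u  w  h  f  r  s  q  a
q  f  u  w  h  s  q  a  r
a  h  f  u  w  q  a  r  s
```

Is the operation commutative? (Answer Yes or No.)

No

w·u = q but u·w = r.
Since w and u do not commute, K is not abelian.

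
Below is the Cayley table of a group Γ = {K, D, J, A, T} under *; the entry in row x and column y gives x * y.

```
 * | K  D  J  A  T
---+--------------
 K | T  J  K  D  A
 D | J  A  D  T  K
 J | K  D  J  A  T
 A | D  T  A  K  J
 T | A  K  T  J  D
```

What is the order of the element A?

5

The identity element is J (its row matches the header).
A^1 = A
A^2 = A * A = K
A^3 = K * A = D
A^4 = D * A = T
A^5 = T * A = J
The first power of A equal to the identity is A^5, so ord(A) = 5.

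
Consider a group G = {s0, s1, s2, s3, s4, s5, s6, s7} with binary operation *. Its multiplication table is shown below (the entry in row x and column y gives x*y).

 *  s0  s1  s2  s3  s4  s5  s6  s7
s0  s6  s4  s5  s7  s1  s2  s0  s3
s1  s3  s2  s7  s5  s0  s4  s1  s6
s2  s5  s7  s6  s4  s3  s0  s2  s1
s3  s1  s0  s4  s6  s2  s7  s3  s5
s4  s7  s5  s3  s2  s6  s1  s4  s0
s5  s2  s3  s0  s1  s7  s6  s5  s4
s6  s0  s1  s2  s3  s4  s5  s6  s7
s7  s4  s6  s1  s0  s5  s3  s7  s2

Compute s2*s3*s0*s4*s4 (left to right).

s2*s3 = s4
s4*s0 = s7
s7*s4 = s5
s5*s4 = s7

s7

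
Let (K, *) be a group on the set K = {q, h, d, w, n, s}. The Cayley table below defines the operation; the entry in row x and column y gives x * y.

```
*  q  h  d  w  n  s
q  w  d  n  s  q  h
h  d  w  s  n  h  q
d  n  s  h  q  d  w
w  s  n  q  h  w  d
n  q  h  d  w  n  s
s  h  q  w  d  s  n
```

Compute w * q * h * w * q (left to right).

h

w * q = s
s * h = q
q * w = s
s * q = h
(Structurally, K here is isomorphic to the cyclic group Z_6.)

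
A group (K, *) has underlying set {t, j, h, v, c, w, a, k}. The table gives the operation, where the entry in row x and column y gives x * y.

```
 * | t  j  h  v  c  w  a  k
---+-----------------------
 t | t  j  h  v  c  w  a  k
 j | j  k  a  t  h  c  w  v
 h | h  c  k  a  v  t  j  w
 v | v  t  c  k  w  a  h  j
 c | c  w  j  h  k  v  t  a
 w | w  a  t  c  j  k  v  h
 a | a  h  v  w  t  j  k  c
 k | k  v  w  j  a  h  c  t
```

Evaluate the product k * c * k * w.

v

k * c = a
a * k = c
c * w = v
(Structurally, K here is isomorphic to the quaternion group Q_8.)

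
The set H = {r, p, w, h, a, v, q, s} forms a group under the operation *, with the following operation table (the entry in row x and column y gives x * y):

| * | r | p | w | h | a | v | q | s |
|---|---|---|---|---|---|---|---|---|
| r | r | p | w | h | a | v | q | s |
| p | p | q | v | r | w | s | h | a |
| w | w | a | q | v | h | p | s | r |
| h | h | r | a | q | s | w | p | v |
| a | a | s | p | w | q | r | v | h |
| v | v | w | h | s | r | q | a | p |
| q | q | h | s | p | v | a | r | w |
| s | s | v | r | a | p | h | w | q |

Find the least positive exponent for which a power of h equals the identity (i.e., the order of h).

4

The identity element is r (its row matches the header).
h^1 = h
h^2 = h * h = q
h^3 = q * h = p
h^4 = p * h = r
The first power of h equal to the identity is h^4, so ord(h) = 4.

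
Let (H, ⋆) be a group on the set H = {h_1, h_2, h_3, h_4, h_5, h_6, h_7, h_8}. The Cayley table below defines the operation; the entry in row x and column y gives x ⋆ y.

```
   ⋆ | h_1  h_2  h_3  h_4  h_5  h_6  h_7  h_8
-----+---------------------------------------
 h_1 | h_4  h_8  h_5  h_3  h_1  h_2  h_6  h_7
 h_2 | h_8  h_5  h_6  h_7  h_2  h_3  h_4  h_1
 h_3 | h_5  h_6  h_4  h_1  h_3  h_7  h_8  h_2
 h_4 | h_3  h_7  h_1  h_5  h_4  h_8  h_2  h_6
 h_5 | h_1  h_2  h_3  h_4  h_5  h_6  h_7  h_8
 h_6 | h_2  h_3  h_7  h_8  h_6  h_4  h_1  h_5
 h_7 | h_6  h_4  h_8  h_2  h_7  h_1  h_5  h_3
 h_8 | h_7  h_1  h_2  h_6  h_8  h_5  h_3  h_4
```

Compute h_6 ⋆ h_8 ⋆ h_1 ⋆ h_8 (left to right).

h_6 ⋆ h_8 = h_5
h_5 ⋆ h_1 = h_1
h_1 ⋆ h_8 = h_7
(Structurally, H here is isomorphic to Z_2 x Z_4.)

h_7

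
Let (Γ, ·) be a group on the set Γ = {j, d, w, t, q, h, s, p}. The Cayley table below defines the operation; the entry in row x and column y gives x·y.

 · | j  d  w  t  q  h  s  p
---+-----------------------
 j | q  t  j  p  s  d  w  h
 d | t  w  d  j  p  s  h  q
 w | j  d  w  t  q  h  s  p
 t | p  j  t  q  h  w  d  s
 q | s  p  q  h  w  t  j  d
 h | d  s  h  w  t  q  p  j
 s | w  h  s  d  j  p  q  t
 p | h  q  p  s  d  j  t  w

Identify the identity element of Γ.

The identity e satisfies e·x = x for all x, so its row in the table reproduces the column headers.
Row w reads: j, d, w, t, q, h, s, p — exactly the header order. So w is the identity.
(Structurally, Γ here is isomorphic to Z_2 x Z_4.)

w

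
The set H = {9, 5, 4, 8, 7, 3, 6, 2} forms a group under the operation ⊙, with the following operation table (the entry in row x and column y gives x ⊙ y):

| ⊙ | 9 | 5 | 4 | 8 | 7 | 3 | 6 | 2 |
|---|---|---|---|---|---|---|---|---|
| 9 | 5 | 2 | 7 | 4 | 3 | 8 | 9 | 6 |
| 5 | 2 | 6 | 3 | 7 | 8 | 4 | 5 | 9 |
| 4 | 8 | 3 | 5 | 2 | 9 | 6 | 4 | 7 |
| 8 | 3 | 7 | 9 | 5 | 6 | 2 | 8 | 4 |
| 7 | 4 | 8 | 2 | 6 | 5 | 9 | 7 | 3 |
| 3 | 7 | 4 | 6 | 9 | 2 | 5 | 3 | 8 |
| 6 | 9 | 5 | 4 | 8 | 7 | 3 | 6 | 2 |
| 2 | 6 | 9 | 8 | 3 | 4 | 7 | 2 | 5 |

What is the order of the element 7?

The identity element is 6 (its row matches the header).
7^1 = 7
7^2 = 7 ⊙ 7 = 5
7^3 = 5 ⊙ 7 = 8
7^4 = 8 ⊙ 7 = 6
The first power of 7 equal to the identity is 7^4, so ord(7) = 4.

4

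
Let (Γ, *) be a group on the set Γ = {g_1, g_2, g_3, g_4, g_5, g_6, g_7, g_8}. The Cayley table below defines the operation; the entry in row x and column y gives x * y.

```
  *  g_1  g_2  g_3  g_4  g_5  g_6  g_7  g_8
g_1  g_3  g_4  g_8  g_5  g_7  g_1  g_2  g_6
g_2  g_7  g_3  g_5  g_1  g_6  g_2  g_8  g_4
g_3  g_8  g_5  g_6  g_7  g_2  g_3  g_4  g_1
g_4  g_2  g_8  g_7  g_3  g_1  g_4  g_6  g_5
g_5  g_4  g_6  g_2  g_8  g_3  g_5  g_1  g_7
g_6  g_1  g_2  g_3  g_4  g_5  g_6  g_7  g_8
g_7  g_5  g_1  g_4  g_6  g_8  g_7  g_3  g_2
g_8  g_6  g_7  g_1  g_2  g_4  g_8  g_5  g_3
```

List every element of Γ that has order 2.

Identity is g_6. Compute the order of each non-identity element by repeated multiplication:
  g_1: g_1 → g_3 → g_8 → g_6  (order 4)
  g_2: g_2 → g_3 → g_5 → g_6  (order 4)
  g_3: g_3 → g_6  (order 2)
  g_4: g_4 → g_3 → g_7 → g_6  (order 4)
  g_5: g_5 → g_3 → g_2 → g_6  (order 4)
  g_7: g_7 → g_3 → g_4 → g_6  (order 4)
  g_8: g_8 → g_3 → g_1 → g_6  (order 4)
Elements of order 2: {g_3}.

{g_3}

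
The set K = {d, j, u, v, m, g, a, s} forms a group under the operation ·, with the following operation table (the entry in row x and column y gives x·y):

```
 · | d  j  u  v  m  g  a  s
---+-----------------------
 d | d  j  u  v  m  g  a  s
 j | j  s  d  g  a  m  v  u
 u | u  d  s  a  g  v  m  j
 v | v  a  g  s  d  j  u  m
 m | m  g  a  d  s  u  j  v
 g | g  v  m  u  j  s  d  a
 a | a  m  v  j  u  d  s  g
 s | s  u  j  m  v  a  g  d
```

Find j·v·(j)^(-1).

The identity is d. In row j, the entry d sits in column u, so j^(-1) = u.
j·v = g
g·u = m

m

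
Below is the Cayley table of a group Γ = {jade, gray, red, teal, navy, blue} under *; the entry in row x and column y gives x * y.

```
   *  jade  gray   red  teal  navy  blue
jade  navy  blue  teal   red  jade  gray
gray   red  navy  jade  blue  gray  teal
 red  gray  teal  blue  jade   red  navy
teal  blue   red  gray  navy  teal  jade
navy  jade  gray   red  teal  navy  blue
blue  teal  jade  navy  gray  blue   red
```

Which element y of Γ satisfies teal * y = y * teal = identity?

teal

First locate the identity: row navy matches the header, so navy is the identity.
Scan row teal for navy: teal * teal = navy. Hence teal^(-1) = teal.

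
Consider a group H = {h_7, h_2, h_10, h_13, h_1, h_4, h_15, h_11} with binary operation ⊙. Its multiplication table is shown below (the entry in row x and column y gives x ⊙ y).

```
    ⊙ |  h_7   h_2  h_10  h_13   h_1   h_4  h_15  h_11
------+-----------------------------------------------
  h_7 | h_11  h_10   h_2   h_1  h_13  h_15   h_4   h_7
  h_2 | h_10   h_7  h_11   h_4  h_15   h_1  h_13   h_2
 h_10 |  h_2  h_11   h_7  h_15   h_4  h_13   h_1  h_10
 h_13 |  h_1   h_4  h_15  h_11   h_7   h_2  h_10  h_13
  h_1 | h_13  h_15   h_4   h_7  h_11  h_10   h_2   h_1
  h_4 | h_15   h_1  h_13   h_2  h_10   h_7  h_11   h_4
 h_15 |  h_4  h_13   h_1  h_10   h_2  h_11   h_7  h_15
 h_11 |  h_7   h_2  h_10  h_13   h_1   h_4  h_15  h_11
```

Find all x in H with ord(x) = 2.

Identity is h_11. Compute the order of each non-identity element by repeated multiplication:
  h_7: h_7 → h_11  (order 2)
  h_2: h_2 → h_7 → h_10 → h_11  (order 4)
  h_10: h_10 → h_7 → h_2 → h_11  (order 4)
  h_13: h_13 → h_11  (order 2)
  h_1: h_1 → h_11  (order 2)
  h_4: h_4 → h_7 → h_15 → h_11  (order 4)
  h_15: h_15 → h_7 → h_4 → h_11  (order 4)
Elements of order 2: {h_1, h_13, h_7}.
(Structurally, H here is isomorphic to Z_2 x Z_4.)

{h_1, h_13, h_7}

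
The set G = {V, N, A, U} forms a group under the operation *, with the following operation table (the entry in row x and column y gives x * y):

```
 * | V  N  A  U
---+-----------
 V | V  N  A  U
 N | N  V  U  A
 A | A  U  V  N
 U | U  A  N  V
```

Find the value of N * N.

Read row N, column N: N * N = V.
(Structurally, G here is isomorphic to the Klein four-group V_4.)

V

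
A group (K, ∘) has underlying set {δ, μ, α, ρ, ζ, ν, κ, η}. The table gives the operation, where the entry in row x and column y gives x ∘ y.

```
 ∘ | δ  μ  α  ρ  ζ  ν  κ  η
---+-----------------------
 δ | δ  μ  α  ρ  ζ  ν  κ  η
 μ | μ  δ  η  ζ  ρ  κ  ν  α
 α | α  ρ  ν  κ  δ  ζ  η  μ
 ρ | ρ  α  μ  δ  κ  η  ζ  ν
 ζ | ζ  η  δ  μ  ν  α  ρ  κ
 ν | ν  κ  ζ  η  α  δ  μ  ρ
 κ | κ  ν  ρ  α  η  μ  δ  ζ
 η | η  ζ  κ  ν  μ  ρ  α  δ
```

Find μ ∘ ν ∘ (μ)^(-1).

ν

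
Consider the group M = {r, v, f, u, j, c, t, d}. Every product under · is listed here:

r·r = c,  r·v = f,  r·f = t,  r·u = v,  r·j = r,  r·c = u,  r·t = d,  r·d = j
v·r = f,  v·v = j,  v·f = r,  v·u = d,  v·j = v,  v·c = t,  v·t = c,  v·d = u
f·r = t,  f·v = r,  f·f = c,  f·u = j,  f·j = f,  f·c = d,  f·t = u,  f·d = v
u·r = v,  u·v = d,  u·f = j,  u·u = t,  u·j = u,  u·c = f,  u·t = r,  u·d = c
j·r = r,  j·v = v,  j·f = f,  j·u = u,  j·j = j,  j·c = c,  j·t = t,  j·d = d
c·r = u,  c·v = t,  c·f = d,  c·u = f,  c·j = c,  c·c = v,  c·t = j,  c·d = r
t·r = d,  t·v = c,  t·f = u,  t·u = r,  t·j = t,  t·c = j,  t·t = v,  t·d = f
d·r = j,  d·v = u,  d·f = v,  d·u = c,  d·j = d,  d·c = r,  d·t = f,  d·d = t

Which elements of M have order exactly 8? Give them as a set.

Identity is j. Compute the order of each non-identity element by repeated multiplication:
  r: r → c → u → v → f → t → d → j  (order 8)
  v: v → j  (order 2)
  f: f → c → d → v → r → t → u → j  (order 8)
  u: u → t → r → v → d → c → f → j  (order 8)
  c: c → v → t → j  (order 4)
  t: t → v → c → j  (order 4)
  d: d → t → f → v → u → c → r → j  (order 8)
Elements of order 8: {d, f, r, u}.

{d, f, r, u}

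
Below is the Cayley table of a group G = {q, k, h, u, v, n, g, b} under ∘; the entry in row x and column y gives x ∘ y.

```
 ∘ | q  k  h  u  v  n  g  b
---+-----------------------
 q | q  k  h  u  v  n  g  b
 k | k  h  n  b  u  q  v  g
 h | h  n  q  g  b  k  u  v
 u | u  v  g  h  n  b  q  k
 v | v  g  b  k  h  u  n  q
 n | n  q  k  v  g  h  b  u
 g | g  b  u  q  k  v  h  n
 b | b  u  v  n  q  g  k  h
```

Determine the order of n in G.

The identity element is q (its row matches the header).
n^1 = n
n^2 = n ∘ n = h
n^3 = h ∘ n = k
n^4 = k ∘ n = q
The first power of n equal to the identity is n^4, so ord(n) = 4.

4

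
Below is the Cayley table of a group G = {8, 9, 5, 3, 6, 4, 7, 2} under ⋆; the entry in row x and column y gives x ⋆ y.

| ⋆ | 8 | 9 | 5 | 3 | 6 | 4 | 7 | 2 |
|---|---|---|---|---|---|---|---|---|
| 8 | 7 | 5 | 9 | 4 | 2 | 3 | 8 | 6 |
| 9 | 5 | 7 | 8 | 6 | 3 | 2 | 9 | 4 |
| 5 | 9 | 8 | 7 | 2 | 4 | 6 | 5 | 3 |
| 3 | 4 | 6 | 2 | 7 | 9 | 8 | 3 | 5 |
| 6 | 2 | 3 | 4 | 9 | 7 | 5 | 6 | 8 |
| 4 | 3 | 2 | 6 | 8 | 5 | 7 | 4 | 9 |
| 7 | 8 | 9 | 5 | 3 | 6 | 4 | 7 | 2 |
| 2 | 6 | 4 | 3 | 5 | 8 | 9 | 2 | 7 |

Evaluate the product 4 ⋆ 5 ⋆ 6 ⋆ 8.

8

4 ⋆ 5 = 6
6 ⋆ 6 = 7
7 ⋆ 8 = 8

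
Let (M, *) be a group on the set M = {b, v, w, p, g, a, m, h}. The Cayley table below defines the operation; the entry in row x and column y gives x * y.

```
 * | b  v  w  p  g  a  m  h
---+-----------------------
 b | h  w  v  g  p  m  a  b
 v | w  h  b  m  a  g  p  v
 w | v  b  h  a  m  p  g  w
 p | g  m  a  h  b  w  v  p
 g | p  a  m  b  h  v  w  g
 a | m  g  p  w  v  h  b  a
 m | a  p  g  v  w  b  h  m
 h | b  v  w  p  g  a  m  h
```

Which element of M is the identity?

The identity e satisfies e * x = x for all x, so its row in the table reproduces the column headers.
Row h reads: b, v, w, p, g, a, m, h — exactly the header order. So h is the identity.

h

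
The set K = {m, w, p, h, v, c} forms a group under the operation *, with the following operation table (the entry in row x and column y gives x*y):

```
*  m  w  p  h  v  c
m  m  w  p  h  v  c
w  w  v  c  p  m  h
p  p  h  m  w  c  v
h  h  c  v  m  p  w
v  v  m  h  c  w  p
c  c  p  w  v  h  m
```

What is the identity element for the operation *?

m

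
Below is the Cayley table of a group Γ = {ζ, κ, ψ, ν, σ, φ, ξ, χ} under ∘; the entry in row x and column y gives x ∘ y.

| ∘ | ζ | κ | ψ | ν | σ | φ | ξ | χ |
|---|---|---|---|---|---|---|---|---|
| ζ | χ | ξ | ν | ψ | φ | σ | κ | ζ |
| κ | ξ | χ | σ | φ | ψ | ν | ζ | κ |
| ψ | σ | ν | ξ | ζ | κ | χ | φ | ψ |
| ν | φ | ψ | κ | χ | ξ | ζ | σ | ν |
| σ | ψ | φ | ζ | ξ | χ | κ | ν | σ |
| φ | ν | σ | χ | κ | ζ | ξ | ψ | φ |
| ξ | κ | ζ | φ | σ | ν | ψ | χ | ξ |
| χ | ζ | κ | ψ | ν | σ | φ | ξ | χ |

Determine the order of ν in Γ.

2

The identity element is χ (its row matches the header).
ν^1 = ν
ν^2 = ν ∘ ν = χ
The first power of ν equal to the identity is ν^2, so ord(ν) = 2.
(Structurally, Γ here is isomorphic to the dihedral group D_4.)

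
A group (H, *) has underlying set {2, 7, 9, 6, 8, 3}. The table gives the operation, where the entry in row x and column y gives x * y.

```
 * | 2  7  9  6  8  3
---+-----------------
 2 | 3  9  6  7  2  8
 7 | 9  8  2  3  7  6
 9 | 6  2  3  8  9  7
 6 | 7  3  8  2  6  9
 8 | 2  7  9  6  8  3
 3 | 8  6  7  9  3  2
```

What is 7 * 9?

2

Read row 7, column 9: 7 * 9 = 2.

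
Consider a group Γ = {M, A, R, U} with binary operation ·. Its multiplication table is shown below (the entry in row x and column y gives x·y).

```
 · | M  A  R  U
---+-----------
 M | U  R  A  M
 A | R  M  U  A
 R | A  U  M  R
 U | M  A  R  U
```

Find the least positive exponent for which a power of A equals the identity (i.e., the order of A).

4

The identity element is U (its row matches the header).
A^1 = A
A^2 = A·A = M
A^3 = M·A = R
A^4 = R·A = U
The first power of A equal to the identity is A^4, so ord(A) = 4.
(Structurally, Γ here is isomorphic to the cyclic group Z_4.)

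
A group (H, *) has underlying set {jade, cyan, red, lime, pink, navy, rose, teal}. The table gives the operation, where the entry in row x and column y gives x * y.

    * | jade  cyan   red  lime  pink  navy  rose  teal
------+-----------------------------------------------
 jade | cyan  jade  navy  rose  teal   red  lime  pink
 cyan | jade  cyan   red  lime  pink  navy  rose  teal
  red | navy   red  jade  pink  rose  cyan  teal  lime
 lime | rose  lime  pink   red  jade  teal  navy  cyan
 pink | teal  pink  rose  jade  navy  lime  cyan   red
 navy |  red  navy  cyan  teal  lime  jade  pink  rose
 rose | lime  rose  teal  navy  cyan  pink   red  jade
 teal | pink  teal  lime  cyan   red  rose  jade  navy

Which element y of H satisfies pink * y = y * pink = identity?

rose

First locate the identity: row cyan matches the header, so cyan is the identity.
Scan row pink for cyan: pink * rose = cyan. Hence pink^(-1) = rose.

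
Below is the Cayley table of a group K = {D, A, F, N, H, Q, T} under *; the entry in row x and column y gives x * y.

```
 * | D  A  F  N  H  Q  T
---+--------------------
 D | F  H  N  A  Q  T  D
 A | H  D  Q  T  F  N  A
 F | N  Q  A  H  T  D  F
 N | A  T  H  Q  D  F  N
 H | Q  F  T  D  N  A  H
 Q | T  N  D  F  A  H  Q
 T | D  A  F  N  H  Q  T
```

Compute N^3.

N^1 = N
N^2 = N * N = Q
N^3 = Q * N = F

F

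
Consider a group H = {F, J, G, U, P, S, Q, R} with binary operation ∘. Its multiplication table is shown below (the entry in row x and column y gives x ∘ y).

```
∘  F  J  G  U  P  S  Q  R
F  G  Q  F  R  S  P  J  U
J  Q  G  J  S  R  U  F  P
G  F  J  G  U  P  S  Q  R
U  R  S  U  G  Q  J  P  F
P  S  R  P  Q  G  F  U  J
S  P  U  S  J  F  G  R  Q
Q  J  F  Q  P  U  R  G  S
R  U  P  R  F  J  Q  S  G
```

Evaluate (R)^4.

G

R^1 = R
R^2 = R ∘ R = G
R^3 = G ∘ R = R
R^4 = R ∘ R = G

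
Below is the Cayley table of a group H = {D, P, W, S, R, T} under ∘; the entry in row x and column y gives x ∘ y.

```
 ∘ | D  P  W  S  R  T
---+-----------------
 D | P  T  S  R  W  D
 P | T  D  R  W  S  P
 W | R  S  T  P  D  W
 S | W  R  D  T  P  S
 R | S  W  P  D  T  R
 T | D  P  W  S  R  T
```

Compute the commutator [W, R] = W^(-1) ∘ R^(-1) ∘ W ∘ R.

P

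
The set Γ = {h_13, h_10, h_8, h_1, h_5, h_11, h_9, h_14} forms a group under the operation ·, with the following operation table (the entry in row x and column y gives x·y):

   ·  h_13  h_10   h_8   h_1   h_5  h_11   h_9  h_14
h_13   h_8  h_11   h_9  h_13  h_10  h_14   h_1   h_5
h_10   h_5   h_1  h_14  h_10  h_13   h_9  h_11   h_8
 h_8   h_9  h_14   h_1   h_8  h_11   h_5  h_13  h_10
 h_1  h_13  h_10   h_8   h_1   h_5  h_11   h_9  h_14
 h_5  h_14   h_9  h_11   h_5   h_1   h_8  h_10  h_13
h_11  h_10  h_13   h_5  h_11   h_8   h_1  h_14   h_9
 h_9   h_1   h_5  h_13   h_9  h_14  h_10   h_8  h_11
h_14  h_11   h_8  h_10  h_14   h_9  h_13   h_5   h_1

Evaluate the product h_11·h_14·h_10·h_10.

h_11·h_14 = h_9
h_9·h_10 = h_5
h_5·h_10 = h_9

h_9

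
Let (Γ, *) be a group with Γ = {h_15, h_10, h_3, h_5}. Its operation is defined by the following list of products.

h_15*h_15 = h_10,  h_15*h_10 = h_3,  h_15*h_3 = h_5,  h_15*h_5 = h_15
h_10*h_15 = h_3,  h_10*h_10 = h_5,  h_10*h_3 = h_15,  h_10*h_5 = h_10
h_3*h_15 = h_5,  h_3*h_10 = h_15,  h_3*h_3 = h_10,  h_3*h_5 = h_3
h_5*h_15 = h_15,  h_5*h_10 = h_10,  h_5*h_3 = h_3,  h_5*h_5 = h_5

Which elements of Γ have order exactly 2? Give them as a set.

Identity is h_5. Compute the order of each non-identity element by repeated multiplication:
  h_15: h_15 → h_10 → h_3 → h_5  (order 4)
  h_10: h_10 → h_5  (order 2)
  h_3: h_3 → h_10 → h_15 → h_5  (order 4)
Elements of order 2: {h_10}.

{h_10}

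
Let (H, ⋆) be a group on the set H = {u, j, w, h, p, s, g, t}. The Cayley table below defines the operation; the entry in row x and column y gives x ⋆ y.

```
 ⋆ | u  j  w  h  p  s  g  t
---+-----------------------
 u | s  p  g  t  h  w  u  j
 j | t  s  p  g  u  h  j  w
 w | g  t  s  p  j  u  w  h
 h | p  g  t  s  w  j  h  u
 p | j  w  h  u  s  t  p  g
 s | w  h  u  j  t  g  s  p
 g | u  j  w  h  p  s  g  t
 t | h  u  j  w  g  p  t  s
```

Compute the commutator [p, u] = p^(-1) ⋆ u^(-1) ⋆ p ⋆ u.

Identity is g; from the table p^(-1) = t and u^(-1) = w.
t ⋆ w = j
j ⋆ p = u
u ⋆ u = s

s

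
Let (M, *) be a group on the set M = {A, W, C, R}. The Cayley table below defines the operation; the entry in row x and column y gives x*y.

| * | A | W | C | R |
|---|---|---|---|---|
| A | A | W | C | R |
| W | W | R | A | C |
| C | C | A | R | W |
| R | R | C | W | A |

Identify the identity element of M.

A

The identity e satisfies e*x = x for all x, so its row in the table reproduces the column headers.
Row A reads: A, W, C, R — exactly the header order. So A is the identity.
(Structurally, M here is isomorphic to the cyclic group Z_4.)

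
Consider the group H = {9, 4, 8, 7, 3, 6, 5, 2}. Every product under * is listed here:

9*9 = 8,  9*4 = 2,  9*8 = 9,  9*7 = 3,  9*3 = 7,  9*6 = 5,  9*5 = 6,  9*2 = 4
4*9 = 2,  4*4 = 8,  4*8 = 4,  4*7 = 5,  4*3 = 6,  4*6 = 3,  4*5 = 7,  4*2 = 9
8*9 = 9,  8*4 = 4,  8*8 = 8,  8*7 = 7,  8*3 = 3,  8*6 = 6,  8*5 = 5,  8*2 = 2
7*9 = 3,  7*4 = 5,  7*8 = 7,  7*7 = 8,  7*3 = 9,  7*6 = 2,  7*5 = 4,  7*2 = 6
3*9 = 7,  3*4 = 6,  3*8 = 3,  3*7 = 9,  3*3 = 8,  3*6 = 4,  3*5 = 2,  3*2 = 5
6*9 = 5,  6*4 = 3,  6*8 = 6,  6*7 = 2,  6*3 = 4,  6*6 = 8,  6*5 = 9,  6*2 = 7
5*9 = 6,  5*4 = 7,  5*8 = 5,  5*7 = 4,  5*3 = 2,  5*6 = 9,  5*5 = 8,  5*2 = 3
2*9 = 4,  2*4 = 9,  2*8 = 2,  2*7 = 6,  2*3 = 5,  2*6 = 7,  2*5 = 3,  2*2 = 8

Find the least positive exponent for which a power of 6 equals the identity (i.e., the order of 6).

The identity element is 8 (its row matches the header).
6^1 = 6
6^2 = 6*6 = 8
The first power of 6 equal to the identity is 6^2, so ord(6) = 2.
(Structurally, H here is isomorphic to the elementary abelian group (Z_2)^3.)

2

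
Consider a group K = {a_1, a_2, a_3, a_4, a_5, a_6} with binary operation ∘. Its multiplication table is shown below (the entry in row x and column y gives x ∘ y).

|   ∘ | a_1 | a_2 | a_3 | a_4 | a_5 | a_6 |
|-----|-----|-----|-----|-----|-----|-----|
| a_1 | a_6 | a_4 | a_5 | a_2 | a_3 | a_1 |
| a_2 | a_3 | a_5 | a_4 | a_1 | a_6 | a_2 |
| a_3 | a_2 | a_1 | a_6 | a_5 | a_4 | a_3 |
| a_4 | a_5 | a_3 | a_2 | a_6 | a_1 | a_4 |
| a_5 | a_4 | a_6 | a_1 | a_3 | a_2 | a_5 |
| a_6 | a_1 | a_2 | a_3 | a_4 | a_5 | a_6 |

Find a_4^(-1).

a_4

First locate the identity: row a_6 matches the header, so a_6 is the identity.
Scan row a_4 for a_6: a_4 ∘ a_4 = a_6. Hence a_4^(-1) = a_4.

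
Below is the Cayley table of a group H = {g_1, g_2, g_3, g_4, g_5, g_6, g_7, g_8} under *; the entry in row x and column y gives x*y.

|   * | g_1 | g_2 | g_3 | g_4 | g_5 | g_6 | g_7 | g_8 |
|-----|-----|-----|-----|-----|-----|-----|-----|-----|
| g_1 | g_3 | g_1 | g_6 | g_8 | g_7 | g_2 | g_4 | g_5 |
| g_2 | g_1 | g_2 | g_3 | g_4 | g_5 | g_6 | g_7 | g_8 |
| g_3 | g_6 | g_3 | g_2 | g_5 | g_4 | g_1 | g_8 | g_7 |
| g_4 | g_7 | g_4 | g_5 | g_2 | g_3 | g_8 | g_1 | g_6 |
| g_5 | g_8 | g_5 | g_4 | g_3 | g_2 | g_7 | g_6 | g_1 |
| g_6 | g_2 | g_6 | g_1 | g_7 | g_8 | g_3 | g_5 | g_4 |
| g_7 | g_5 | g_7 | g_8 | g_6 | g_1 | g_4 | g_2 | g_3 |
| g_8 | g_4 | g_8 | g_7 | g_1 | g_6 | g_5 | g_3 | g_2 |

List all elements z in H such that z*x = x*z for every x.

An element z is central iff its row equals its column in the table.
For g_8: g_8*g_1 = g_4 ≠ g_5 = g_1*g_8, so g_8 ∉ Z.
Checking each element this way leaves Z(H) = {g_2, g_3}.

{g_2, g_3}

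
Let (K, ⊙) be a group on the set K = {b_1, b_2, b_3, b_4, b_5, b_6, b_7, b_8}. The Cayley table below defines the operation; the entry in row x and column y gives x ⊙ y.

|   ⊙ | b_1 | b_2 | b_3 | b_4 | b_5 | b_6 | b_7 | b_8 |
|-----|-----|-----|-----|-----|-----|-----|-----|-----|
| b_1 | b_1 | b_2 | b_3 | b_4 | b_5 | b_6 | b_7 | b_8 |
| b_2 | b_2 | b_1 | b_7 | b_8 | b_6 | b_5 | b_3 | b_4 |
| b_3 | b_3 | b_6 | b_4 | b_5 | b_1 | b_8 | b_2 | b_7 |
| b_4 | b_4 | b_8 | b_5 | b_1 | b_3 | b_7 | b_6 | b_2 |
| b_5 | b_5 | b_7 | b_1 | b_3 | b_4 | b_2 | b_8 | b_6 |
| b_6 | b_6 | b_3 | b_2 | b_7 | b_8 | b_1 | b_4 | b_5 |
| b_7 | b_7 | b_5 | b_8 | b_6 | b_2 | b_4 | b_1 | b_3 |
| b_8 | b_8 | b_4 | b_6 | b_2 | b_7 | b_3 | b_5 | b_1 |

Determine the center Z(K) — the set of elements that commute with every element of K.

An element z is central iff its row equals its column in the table.
For b_3: b_3 ⊙ b_7 = b_2 ≠ b_8 = b_7 ⊙ b_3, so b_3 ∉ Z.
Checking each element this way leaves Z(K) = {b_1, b_4}.

{b_1, b_4}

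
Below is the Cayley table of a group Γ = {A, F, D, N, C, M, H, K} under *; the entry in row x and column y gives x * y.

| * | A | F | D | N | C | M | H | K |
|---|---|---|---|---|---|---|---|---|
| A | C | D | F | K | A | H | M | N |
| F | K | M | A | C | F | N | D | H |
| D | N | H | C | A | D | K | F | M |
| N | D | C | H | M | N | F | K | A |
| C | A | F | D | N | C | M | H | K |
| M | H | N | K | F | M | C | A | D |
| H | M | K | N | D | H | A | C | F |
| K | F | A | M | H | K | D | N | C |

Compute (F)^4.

C

F^1 = F
F^2 = F * F = M
F^3 = M * F = N
F^4 = N * F = C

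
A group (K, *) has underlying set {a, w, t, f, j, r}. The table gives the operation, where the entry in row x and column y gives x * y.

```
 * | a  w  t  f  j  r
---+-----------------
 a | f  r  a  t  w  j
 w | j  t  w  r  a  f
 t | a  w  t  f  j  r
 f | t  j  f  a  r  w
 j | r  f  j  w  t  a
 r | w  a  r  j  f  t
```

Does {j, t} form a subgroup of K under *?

{j, t} contains the identity t.
Checking products: every product of two elements of {j, t} (read from the table) lies in {j, t}, so the set is closed.
In a finite group, a nonempty closed subset is a subgroup. So {j, t} ≤ K.
(Structurally, K here is isomorphic to the symmetric group S_3.)

Yes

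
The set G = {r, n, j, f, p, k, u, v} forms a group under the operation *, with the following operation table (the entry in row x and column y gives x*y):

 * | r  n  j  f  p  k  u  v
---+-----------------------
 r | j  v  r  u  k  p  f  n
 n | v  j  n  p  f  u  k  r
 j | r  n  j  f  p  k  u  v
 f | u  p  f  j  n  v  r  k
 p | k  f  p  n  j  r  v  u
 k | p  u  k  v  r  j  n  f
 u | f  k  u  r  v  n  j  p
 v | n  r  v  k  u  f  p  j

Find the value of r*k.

p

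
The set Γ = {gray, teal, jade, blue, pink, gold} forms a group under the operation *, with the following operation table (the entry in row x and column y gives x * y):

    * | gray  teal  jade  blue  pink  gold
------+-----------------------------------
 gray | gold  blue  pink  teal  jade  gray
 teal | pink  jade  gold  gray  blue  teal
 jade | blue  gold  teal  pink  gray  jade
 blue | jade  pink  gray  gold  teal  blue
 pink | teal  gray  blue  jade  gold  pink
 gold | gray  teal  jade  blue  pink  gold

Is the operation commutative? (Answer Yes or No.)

jade * gray = blue but gray * jade = pink.
Since jade and gray do not commute, Γ is not abelian.

No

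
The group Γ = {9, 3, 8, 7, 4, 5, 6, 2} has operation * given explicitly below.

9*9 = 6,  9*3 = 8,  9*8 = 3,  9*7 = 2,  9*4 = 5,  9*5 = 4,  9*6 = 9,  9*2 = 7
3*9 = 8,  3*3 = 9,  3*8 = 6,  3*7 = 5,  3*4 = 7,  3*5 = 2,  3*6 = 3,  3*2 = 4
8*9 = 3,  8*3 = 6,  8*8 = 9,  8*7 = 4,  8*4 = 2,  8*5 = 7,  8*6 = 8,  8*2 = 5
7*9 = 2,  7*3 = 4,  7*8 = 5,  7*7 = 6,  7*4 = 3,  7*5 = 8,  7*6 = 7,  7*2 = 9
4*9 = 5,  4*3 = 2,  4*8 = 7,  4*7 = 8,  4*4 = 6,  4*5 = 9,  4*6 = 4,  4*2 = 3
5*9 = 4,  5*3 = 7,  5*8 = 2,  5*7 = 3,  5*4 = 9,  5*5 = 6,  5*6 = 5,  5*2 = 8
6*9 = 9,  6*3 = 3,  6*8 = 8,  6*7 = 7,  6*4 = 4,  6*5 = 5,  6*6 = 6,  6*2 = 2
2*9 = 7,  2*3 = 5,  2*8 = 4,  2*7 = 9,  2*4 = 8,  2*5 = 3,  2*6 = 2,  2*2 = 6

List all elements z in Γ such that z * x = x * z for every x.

An element z is central iff its row equals its column in the table.
For 8: 8 * 2 = 5 ≠ 4 = 2 * 8, so 8 ∉ Z.
Checking each element this way leaves Z(Γ) = {6, 9}.

{6, 9}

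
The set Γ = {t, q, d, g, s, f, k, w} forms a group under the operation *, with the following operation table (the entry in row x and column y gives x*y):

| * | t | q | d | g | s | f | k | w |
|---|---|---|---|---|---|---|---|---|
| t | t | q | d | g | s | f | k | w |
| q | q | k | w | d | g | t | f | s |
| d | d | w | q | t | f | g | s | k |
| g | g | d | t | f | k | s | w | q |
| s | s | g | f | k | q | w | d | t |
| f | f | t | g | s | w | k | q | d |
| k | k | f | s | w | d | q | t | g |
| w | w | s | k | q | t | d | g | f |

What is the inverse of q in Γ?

First locate the identity: row t matches the header, so t is the identity.
Scan row q for t: q*f = t. Hence q^(-1) = f.
(Structurally, Γ here is isomorphic to the cyclic group Z_8.)

f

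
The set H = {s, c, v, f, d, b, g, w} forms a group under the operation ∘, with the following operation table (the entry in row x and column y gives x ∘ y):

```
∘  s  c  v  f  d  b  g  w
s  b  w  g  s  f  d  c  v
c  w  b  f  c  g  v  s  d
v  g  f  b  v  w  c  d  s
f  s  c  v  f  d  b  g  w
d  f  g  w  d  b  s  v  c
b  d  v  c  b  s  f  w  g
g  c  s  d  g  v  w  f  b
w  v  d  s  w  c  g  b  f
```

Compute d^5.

d^1 = d
d^2 = d ∘ d = b
d^3 = b ∘ d = s
d^4 = s ∘ d = f
d^5 = f ∘ d = d

d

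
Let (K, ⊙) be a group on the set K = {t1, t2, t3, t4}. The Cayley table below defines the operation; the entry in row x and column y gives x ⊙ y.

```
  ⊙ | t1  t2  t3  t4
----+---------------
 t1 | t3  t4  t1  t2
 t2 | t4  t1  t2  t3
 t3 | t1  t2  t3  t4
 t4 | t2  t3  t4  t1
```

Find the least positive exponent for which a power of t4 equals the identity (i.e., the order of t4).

The identity element is t3 (its row matches the header).
t4^1 = t4
t4^2 = t4 ⊙ t4 = t1
t4^3 = t1 ⊙ t4 = t2
t4^4 = t2 ⊙ t4 = t3
The first power of t4 equal to the identity is t4^4, so ord(t4) = 4.
(Structurally, K here is isomorphic to the cyclic group Z_4.)

4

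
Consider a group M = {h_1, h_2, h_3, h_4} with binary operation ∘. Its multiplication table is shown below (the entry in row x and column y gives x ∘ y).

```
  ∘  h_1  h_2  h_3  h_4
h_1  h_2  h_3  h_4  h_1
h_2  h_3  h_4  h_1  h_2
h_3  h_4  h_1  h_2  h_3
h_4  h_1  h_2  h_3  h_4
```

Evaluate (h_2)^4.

h_4

h_2^1 = h_2
h_2^2 = h_2 ∘ h_2 = h_4
h_2^3 = h_4 ∘ h_2 = h_2
h_2^4 = h_2 ∘ h_2 = h_4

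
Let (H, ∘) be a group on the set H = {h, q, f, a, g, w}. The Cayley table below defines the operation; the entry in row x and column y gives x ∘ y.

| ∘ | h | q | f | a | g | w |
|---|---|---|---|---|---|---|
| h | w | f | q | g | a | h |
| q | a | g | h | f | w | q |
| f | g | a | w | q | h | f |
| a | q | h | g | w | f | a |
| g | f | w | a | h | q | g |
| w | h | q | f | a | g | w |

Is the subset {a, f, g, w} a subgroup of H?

No

g ∘ g = q, which is not in {a, f, g, w}.
The subset is not closed under ∘, so it is not a subgroup.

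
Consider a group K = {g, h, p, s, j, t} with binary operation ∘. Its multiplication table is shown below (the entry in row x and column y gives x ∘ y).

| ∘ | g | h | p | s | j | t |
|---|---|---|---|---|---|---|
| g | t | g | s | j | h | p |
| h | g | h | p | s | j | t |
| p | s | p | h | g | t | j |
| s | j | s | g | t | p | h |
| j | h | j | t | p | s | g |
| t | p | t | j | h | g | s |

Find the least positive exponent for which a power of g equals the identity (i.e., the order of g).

6

The identity element is h (its row matches the header).
g^1 = g
g^2 = g ∘ g = t
g^3 = t ∘ g = p
g^4 = p ∘ g = s
g^5 = s ∘ g = j
g^6 = j ∘ g = h
The first power of g equal to the identity is g^6, so ord(g) = 6.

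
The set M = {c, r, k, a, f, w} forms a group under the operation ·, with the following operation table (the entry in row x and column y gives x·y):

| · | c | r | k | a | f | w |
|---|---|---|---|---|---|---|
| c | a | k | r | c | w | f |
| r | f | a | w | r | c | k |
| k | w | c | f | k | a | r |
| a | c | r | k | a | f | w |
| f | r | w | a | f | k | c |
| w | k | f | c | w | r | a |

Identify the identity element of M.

The identity e satisfies e·x = x for all x, so its row in the table reproduces the column headers.
Row a reads: c, r, k, a, f, w — exactly the header order. So a is the identity.

a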